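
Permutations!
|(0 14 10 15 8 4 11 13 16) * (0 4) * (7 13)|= 5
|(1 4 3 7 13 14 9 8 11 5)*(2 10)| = 10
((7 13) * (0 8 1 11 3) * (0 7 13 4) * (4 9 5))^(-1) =(13)(0 4 5 9 7 3 11 1 8)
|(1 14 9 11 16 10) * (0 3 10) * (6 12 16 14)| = 21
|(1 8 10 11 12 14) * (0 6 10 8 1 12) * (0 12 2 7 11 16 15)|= 5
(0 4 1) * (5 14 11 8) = [4, 0, 2, 3, 1, 14, 6, 7, 5, 9, 10, 8, 12, 13, 11] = (0 4 1)(5 14 11 8)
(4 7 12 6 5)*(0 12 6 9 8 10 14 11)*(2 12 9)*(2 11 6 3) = (0 9 8 10 14 6 5 4 7 3 2 12 11) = [9, 1, 12, 2, 7, 4, 5, 3, 10, 8, 14, 0, 11, 13, 6]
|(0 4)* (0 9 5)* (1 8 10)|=|(0 4 9 5)(1 8 10)|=12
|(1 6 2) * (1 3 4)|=5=|(1 6 2 3 4)|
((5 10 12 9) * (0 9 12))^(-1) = ((12)(0 9 5 10))^(-1) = (12)(0 10 5 9)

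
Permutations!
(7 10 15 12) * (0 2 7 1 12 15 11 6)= (15)(0 2 7 10 11 6)(1 12)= [2, 12, 7, 3, 4, 5, 0, 10, 8, 9, 11, 6, 1, 13, 14, 15]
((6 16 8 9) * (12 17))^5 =(6 16 8 9)(12 17)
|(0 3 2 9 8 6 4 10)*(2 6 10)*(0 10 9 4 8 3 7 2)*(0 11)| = |(0 7 2 4 11)(3 6 8 9)| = 20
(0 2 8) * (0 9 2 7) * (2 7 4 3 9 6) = [4, 1, 8, 9, 3, 5, 2, 0, 6, 7] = (0 4 3 9 7)(2 8 6)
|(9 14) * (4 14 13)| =|(4 14 9 13)| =4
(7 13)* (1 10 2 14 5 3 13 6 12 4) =(1 10 2 14 5 3 13 7 6 12 4) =[0, 10, 14, 13, 1, 3, 12, 6, 8, 9, 2, 11, 4, 7, 5]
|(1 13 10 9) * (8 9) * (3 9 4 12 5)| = 9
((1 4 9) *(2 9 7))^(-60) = ((1 4 7 2 9))^(-60) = (9)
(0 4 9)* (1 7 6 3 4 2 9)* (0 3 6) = (0 2 9 3 4 1 7) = [2, 7, 9, 4, 1, 5, 6, 0, 8, 3]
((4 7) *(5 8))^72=(8)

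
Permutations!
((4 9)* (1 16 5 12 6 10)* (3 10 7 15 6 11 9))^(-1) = (1 10 3 4 9 11 12 5 16)(6 15 7)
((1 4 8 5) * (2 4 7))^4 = ((1 7 2 4 8 5))^4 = (1 8 2)(4 7 5)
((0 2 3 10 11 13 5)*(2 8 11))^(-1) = ((0 8 11 13 5)(2 3 10))^(-1) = (0 5 13 11 8)(2 10 3)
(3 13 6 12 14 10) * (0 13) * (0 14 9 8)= (0 13 6 12 9 8)(3 14 10)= [13, 1, 2, 14, 4, 5, 12, 7, 0, 8, 3, 11, 9, 6, 10]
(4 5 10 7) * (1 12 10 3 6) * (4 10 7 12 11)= [0, 11, 2, 6, 5, 3, 1, 10, 8, 9, 12, 4, 7]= (1 11 4 5 3 6)(7 10 12)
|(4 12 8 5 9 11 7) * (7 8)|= |(4 12 7)(5 9 11 8)|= 12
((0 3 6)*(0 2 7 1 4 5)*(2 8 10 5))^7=(0 3 6 8 10 5)(1 7 2 4)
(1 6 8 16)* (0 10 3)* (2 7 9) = (0 10 3)(1 6 8 16)(2 7 9) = [10, 6, 7, 0, 4, 5, 8, 9, 16, 2, 3, 11, 12, 13, 14, 15, 1]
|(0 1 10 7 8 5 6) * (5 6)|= |(0 1 10 7 8 6)|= 6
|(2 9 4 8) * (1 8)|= |(1 8 2 9 4)|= 5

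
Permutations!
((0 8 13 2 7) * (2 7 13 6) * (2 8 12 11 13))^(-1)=(0 7 13 11 12)(6 8)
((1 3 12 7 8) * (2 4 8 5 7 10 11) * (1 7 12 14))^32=((1 3 14)(2 4 8 7 5 12 10 11))^32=(1 14 3)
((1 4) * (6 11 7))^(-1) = (1 4)(6 7 11)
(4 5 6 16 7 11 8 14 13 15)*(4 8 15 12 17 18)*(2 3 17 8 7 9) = (2 3 17 18 4 5 6 16 9)(7 11 15)(8 14 13 12) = [0, 1, 3, 17, 5, 6, 16, 11, 14, 2, 10, 15, 8, 12, 13, 7, 9, 18, 4]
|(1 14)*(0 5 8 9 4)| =|(0 5 8 9 4)(1 14)| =10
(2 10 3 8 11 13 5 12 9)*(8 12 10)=(2 8 11 13 5 10 3 12 9)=[0, 1, 8, 12, 4, 10, 6, 7, 11, 2, 3, 13, 9, 5]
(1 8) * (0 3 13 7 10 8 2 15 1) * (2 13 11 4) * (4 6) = (0 3 11 6 4 2 15 1 13 7 10 8) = [3, 13, 15, 11, 2, 5, 4, 10, 0, 9, 8, 6, 12, 7, 14, 1]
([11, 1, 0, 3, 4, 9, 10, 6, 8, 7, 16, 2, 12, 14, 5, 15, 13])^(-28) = (0 2 11)(5 10)(6 14)(7 13)(9 16)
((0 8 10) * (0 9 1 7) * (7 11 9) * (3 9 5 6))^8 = (1 5 3)(6 9 11)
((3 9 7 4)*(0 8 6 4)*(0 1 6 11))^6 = ((0 8 11)(1 6 4 3 9 7))^6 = (11)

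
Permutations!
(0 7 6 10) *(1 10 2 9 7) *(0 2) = (0 1 10 2 9 7 6) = [1, 10, 9, 3, 4, 5, 0, 6, 8, 7, 2]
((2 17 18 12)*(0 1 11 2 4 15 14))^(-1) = (0 14 15 4 12 18 17 2 11 1)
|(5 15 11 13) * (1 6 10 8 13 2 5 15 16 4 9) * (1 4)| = 10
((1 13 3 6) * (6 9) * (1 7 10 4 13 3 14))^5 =(1 10 3 4 9 13 6 14 7)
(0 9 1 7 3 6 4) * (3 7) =(0 9 1 3 6 4) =[9, 3, 2, 6, 0, 5, 4, 7, 8, 1]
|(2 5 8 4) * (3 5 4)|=6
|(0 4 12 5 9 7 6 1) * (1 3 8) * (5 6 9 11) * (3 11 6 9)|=24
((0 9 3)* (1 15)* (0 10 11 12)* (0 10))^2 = ((0 9 3)(1 15)(10 11 12))^2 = (15)(0 3 9)(10 12 11)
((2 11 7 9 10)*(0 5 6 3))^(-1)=(0 3 6 5)(2 10 9 7 11)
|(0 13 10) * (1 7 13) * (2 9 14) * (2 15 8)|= 5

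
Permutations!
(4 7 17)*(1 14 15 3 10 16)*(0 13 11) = (0 13 11)(1 14 15 3 10 16)(4 7 17) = [13, 14, 2, 10, 7, 5, 6, 17, 8, 9, 16, 0, 12, 11, 15, 3, 1, 4]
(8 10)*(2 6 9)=(2 6 9)(8 10)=[0, 1, 6, 3, 4, 5, 9, 7, 10, 2, 8]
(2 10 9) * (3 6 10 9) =[0, 1, 9, 6, 4, 5, 10, 7, 8, 2, 3] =(2 9)(3 6 10)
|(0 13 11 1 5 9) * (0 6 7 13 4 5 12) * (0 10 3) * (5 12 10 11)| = 35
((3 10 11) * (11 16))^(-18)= ((3 10 16 11))^(-18)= (3 16)(10 11)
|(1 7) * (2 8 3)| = |(1 7)(2 8 3)| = 6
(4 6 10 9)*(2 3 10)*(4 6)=(2 3 10 9 6)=[0, 1, 3, 10, 4, 5, 2, 7, 8, 6, 9]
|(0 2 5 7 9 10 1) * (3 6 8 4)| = |(0 2 5 7 9 10 1)(3 6 8 4)| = 28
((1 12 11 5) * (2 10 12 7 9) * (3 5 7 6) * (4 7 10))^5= ((1 6 3 5)(2 4 7 9)(10 12 11))^5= (1 6 3 5)(2 4 7 9)(10 11 12)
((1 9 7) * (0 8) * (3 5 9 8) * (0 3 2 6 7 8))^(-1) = (0 1 7 6 2)(3 8 9 5)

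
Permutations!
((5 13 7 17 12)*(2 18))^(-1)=((2 18)(5 13 7 17 12))^(-1)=(2 18)(5 12 17 7 13)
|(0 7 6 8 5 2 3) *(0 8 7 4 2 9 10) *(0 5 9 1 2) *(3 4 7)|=11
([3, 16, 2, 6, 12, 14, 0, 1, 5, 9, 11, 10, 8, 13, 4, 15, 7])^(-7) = (0 6 3)(1 7 16)(4 5 12 14 8)(10 11)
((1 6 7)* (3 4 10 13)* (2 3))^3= ((1 6 7)(2 3 4 10 13))^3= (2 10 3 13 4)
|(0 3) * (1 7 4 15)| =|(0 3)(1 7 4 15)| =4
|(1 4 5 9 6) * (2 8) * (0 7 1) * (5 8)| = 9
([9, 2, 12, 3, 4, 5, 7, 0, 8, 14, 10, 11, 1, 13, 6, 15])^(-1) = [7, 12, 1, 3, 4, 5, 14, 6, 8, 0, 10, 11, 2, 13, 9, 15]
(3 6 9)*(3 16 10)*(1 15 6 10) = (1 15 6 9 16)(3 10) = [0, 15, 2, 10, 4, 5, 9, 7, 8, 16, 3, 11, 12, 13, 14, 6, 1]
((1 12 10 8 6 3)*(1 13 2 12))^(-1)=((2 12 10 8 6 3 13))^(-1)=(2 13 3 6 8 10 12)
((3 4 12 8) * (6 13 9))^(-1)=((3 4 12 8)(6 13 9))^(-1)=(3 8 12 4)(6 9 13)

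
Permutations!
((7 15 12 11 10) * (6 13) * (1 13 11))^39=((1 13 6 11 10 7 15 12))^39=(1 12 15 7 10 11 6 13)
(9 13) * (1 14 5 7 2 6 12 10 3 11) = (1 14 5 7 2 6 12 10 3 11)(9 13) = [0, 14, 6, 11, 4, 7, 12, 2, 8, 13, 3, 1, 10, 9, 5]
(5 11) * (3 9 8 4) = [0, 1, 2, 9, 3, 11, 6, 7, 4, 8, 10, 5] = (3 9 8 4)(5 11)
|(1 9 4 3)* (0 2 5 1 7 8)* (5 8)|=|(0 2 8)(1 9 4 3 7 5)|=6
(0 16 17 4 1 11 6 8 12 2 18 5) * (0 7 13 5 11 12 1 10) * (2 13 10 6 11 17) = [16, 12, 18, 3, 6, 7, 8, 10, 1, 9, 0, 11, 13, 5, 14, 15, 2, 4, 17] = (0 16 2 18 17 4 6 8 1 12 13 5 7 10)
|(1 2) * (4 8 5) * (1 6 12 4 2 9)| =6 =|(1 9)(2 6 12 4 8 5)|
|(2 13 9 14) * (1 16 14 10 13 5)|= |(1 16 14 2 5)(9 10 13)|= 15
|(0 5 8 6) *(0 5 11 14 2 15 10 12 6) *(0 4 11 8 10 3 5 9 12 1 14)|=84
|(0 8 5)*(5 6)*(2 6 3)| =6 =|(0 8 3 2 6 5)|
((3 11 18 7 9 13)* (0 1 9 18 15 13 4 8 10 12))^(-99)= ((0 1 9 4 8 10 12)(3 11 15 13)(7 18))^(-99)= (0 12 10 8 4 9 1)(3 11 15 13)(7 18)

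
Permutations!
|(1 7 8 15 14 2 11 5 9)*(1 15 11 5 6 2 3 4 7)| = 11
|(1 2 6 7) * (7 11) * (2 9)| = 6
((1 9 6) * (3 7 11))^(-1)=(1 6 9)(3 11 7)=((1 9 6)(3 7 11))^(-1)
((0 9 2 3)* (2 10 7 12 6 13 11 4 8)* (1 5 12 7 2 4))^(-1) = ((0 9 10 2 3)(1 5 12 6 13 11)(4 8))^(-1) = (0 3 2 10 9)(1 11 13 6 12 5)(4 8)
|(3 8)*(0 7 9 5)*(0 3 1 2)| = |(0 7 9 5 3 8 1 2)| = 8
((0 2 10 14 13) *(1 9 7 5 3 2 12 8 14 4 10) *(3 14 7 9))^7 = (14)(1 3 2)(4 10)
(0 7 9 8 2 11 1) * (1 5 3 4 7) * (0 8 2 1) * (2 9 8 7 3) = (1 7 8)(2 11 5)(3 4) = [0, 7, 11, 4, 3, 2, 6, 8, 1, 9, 10, 5]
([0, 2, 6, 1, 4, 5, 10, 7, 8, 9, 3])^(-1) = (1 3 10 6 2)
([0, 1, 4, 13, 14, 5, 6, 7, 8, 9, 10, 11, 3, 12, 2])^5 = [0, 1, 14, 12, 2, 5, 6, 7, 8, 9, 10, 11, 13, 3, 4]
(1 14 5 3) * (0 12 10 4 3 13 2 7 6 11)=(0 12 10 4 3 1 14 5 13 2 7 6 11)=[12, 14, 7, 1, 3, 13, 11, 6, 8, 9, 4, 0, 10, 2, 5]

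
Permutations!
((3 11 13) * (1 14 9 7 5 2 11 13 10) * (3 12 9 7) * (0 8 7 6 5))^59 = (0 7 8)(1 5 10 6 11 14 2)(3 9 12 13)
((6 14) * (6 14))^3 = ((14))^3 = (14)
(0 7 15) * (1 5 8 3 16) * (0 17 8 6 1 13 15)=(0 7)(1 5 6)(3 16 13 15 17 8)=[7, 5, 2, 16, 4, 6, 1, 0, 3, 9, 10, 11, 12, 15, 14, 17, 13, 8]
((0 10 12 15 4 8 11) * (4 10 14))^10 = (10 12 15) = ((0 14 4 8 11)(10 12 15))^10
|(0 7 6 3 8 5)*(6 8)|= 4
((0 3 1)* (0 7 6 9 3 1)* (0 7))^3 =(0 1)(3 9 6 7)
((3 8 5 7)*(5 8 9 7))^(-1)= (3 7 9)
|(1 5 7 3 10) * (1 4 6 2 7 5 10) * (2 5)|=8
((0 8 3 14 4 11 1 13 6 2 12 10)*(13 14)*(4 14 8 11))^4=((14)(0 11 1 8 3 13 6 2 12 10))^4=(14)(0 3 12 1 6)(2 11 13 10 8)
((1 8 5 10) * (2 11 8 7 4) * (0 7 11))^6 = ((0 7 4 2)(1 11 8 5 10))^6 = (0 4)(1 11 8 5 10)(2 7)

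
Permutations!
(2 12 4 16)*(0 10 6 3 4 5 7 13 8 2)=(0 10 6 3 4 16)(2 12 5 7 13 8)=[10, 1, 12, 4, 16, 7, 3, 13, 2, 9, 6, 11, 5, 8, 14, 15, 0]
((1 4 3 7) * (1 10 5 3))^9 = ((1 4)(3 7 10 5))^9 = (1 4)(3 7 10 5)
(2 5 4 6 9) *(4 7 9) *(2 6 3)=[0, 1, 5, 2, 3, 7, 4, 9, 8, 6]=(2 5 7 9 6 4 3)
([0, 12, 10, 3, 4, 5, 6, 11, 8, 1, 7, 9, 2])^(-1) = (1 9 11 7 10 2 12)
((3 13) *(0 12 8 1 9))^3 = ((0 12 8 1 9)(3 13))^3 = (0 1 12 9 8)(3 13)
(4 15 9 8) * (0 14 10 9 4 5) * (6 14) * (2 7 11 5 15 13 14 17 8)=(0 6 17 8 15 4 13 14 10 9 2 7 11 5)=[6, 1, 7, 3, 13, 0, 17, 11, 15, 2, 9, 5, 12, 14, 10, 4, 16, 8]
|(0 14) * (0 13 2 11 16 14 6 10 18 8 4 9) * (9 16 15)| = |(0 6 10 18 8 4 16 14 13 2 11 15 9)| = 13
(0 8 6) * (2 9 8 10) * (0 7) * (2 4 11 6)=(0 10 4 11 6 7)(2 9 8)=[10, 1, 9, 3, 11, 5, 7, 0, 2, 8, 4, 6]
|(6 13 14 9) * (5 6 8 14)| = 3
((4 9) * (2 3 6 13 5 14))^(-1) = ((2 3 6 13 5 14)(4 9))^(-1) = (2 14 5 13 6 3)(4 9)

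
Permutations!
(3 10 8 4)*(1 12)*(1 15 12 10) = [0, 10, 2, 1, 3, 5, 6, 7, 4, 9, 8, 11, 15, 13, 14, 12] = (1 10 8 4 3)(12 15)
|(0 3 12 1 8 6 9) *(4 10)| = |(0 3 12 1 8 6 9)(4 10)| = 14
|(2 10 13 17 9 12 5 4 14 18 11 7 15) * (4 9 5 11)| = |(2 10 13 17 5 9 12 11 7 15)(4 14 18)| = 30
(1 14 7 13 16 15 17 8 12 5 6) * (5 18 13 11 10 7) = (1 14 5 6)(7 11 10)(8 12 18 13 16 15 17) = [0, 14, 2, 3, 4, 6, 1, 11, 12, 9, 7, 10, 18, 16, 5, 17, 15, 8, 13]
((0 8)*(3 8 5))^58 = ((0 5 3 8))^58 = (0 3)(5 8)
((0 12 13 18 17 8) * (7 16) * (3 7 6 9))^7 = (0 12 13 18 17 8)(3 16 9 7 6)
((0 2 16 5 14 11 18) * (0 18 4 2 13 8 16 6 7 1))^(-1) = (18)(0 1 7 6 2 4 11 14 5 16 8 13)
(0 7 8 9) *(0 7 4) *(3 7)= [4, 1, 2, 7, 0, 5, 6, 8, 9, 3]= (0 4)(3 7 8 9)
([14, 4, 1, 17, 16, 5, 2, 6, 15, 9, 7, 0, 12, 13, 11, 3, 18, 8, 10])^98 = (0 11 14)(1 16 10 6)(2 4 18 7)(3 8)(15 17)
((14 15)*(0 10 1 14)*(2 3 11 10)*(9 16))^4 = ((0 2 3 11 10 1 14 15)(9 16))^4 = (16)(0 10)(1 2)(3 14)(11 15)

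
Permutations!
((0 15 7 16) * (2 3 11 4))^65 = ((0 15 7 16)(2 3 11 4))^65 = (0 15 7 16)(2 3 11 4)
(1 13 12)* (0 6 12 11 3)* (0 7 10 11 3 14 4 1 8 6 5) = (0 5)(1 13 3 7 10 11 14 4)(6 12 8) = [5, 13, 2, 7, 1, 0, 12, 10, 6, 9, 11, 14, 8, 3, 4]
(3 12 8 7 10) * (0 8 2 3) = (0 8 7 10)(2 3 12) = [8, 1, 3, 12, 4, 5, 6, 10, 7, 9, 0, 11, 2]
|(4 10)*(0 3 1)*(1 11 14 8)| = 6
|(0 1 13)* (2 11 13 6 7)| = |(0 1 6 7 2 11 13)| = 7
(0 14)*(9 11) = (0 14)(9 11) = [14, 1, 2, 3, 4, 5, 6, 7, 8, 11, 10, 9, 12, 13, 0]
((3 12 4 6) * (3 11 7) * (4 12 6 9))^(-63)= ((12)(3 6 11 7)(4 9))^(-63)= (12)(3 6 11 7)(4 9)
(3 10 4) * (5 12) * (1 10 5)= (1 10 4 3 5 12)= [0, 10, 2, 5, 3, 12, 6, 7, 8, 9, 4, 11, 1]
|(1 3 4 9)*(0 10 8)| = |(0 10 8)(1 3 4 9)| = 12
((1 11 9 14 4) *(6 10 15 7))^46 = (1 11 9 14 4)(6 15)(7 10)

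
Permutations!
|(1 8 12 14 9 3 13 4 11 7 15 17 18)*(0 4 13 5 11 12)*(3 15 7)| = 30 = |(0 4 12 14 9 15 17 18 1 8)(3 5 11)|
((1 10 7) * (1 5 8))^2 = (1 7 8 10 5)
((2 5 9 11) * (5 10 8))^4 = ((2 10 8 5 9 11))^4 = (2 9 8)(5 10 11)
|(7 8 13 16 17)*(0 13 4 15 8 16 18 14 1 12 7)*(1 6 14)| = 24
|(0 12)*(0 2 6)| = |(0 12 2 6)| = 4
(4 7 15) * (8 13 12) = (4 7 15)(8 13 12) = [0, 1, 2, 3, 7, 5, 6, 15, 13, 9, 10, 11, 8, 12, 14, 4]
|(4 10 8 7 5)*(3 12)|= |(3 12)(4 10 8 7 5)|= 10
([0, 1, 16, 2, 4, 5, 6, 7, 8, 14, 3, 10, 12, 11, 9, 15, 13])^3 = [0, 1, 11, 13, 4, 5, 6, 7, 8, 14, 16, 2, 12, 3, 9, 15, 10]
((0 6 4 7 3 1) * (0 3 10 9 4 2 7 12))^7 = (0 12 4 9 10 7 2 6)(1 3)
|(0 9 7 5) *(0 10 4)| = |(0 9 7 5 10 4)| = 6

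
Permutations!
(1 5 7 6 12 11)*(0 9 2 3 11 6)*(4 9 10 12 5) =(0 10 12 6 5 7)(1 4 9 2 3 11) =[10, 4, 3, 11, 9, 7, 5, 0, 8, 2, 12, 1, 6]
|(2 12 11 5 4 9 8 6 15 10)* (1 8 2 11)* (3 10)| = 12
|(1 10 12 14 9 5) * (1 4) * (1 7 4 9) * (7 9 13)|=20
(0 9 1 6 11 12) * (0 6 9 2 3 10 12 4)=(0 2 3 10 12 6 11 4)(1 9)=[2, 9, 3, 10, 0, 5, 11, 7, 8, 1, 12, 4, 6]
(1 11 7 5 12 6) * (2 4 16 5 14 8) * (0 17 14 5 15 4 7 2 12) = [17, 11, 7, 3, 16, 0, 1, 5, 12, 9, 10, 2, 6, 13, 8, 4, 15, 14] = (0 17 14 8 12 6 1 11 2 7 5)(4 16 15)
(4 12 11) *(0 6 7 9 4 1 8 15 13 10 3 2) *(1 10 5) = [6, 8, 0, 2, 12, 1, 7, 9, 15, 4, 3, 10, 11, 5, 14, 13] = (0 6 7 9 4 12 11 10 3 2)(1 8 15 13 5)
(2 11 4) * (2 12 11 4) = (2 4 12 11) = [0, 1, 4, 3, 12, 5, 6, 7, 8, 9, 10, 2, 11]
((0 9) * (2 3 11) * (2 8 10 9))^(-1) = (0 9 10 8 11 3 2)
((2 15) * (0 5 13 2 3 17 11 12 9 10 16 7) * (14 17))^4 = ((0 5 13 2 15 3 14 17 11 12 9 10 16 7))^4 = (0 15 11 16 13 14 9)(2 17 10 5 3 12 7)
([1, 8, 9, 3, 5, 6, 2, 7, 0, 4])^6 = [0, 1, 9, 3, 5, 6, 2, 7, 8, 4]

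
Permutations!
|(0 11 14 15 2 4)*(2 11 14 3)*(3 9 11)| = 6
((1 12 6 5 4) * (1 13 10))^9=((1 12 6 5 4 13 10))^9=(1 6 4 10 12 5 13)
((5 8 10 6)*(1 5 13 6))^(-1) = ((1 5 8 10)(6 13))^(-1) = (1 10 8 5)(6 13)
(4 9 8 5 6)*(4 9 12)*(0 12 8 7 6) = [12, 1, 2, 3, 8, 0, 9, 6, 5, 7, 10, 11, 4] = (0 12 4 8 5)(6 9 7)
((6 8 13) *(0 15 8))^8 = ((0 15 8 13 6))^8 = (0 13 15 6 8)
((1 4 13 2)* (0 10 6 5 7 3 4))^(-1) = (0 1 2 13 4 3 7 5 6 10)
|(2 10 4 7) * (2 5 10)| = 4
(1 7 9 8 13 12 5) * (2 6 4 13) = (1 7 9 8 2 6 4 13 12 5) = [0, 7, 6, 3, 13, 1, 4, 9, 2, 8, 10, 11, 5, 12]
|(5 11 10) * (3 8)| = 6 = |(3 8)(5 11 10)|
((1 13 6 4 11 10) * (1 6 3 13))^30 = (13)(4 10)(6 11) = ((3 13)(4 11 10 6))^30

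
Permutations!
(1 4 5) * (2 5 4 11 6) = (1 11 6 2 5) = [0, 11, 5, 3, 4, 1, 2, 7, 8, 9, 10, 6]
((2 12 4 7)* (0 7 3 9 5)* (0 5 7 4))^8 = ((0 4 3 9 7 2 12))^8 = (0 4 3 9 7 2 12)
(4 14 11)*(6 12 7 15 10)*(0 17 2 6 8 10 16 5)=(0 17 2 6 12 7 15 16 5)(4 14 11)(8 10)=[17, 1, 6, 3, 14, 0, 12, 15, 10, 9, 8, 4, 7, 13, 11, 16, 5, 2]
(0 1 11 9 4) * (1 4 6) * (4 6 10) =(0 6 1 11 9 10 4) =[6, 11, 2, 3, 0, 5, 1, 7, 8, 10, 4, 9]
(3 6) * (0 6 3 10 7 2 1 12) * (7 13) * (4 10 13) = (0 6 13 7 2 1 12)(4 10) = [6, 12, 1, 3, 10, 5, 13, 2, 8, 9, 4, 11, 0, 7]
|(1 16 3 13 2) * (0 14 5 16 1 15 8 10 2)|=|(0 14 5 16 3 13)(2 15 8 10)|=12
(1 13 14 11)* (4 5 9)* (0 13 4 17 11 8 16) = (0 13 14 8 16)(1 4 5 9 17 11) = [13, 4, 2, 3, 5, 9, 6, 7, 16, 17, 10, 1, 12, 14, 8, 15, 0, 11]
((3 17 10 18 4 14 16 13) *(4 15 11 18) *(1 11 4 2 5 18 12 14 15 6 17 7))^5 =((1 11 12 14 16 13 3 7)(2 5 18 6 17 10)(4 15))^5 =(1 13 12 7 16 11 3 14)(2 10 17 6 18 5)(4 15)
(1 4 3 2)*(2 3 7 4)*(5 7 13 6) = (1 2)(4 13 6 5 7) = [0, 2, 1, 3, 13, 7, 5, 4, 8, 9, 10, 11, 12, 6]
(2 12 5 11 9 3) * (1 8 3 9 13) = (1 8 3 2 12 5 11 13) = [0, 8, 12, 2, 4, 11, 6, 7, 3, 9, 10, 13, 5, 1]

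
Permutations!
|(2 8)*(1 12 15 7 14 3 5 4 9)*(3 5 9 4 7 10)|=6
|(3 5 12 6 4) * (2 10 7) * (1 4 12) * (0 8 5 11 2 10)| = 8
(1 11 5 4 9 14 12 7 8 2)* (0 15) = (0 15)(1 11 5 4 9 14 12 7 8 2) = [15, 11, 1, 3, 9, 4, 6, 8, 2, 14, 10, 5, 7, 13, 12, 0]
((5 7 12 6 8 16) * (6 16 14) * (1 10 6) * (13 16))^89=(1 14 8 6 10)(5 16 13 12 7)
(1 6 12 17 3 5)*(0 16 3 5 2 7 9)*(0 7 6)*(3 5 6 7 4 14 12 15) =[16, 0, 7, 2, 14, 1, 15, 9, 8, 4, 10, 11, 17, 13, 12, 3, 5, 6] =(0 16 5 1)(2 7 9 4 14 12 17 6 15 3)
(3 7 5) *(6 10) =(3 7 5)(6 10) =[0, 1, 2, 7, 4, 3, 10, 5, 8, 9, 6]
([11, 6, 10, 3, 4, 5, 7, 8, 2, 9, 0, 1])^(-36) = [7, 2, 1, 3, 4, 5, 10, 0, 11, 9, 6, 8]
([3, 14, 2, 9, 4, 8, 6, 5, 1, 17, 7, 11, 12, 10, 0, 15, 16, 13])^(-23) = (0 14 1 8 5 7 10 13 17 9 3)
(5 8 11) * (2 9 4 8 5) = (2 9 4 8 11) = [0, 1, 9, 3, 8, 5, 6, 7, 11, 4, 10, 2]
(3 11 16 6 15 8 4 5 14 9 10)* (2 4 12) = (2 4 5 14 9 10 3 11 16 6 15 8 12) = [0, 1, 4, 11, 5, 14, 15, 7, 12, 10, 3, 16, 2, 13, 9, 8, 6]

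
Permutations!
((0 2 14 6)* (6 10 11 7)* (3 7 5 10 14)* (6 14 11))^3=(0 7 5)(2 14 10)(3 11 6)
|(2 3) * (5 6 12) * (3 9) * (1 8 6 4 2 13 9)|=|(1 8 6 12 5 4 2)(3 13 9)|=21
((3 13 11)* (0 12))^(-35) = (0 12)(3 13 11)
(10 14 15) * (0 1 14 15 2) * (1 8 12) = (0 8 12 1 14 2)(10 15) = [8, 14, 0, 3, 4, 5, 6, 7, 12, 9, 15, 11, 1, 13, 2, 10]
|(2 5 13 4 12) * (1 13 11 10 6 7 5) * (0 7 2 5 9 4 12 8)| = |(0 7 9 4 8)(1 13 12 5 11 10 6 2)| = 40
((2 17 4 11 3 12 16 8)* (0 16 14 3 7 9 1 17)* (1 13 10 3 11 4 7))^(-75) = (0 16 8 2)(1 10)(3 17)(7 12)(9 14)(11 13)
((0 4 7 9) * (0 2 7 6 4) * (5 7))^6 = (2 7)(5 9)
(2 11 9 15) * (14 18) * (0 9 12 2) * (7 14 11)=(0 9 15)(2 7 14 18 11 12)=[9, 1, 7, 3, 4, 5, 6, 14, 8, 15, 10, 12, 2, 13, 18, 0, 16, 17, 11]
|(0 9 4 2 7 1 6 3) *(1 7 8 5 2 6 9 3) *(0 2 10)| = |(0 3 2 8 5 10)(1 9 4 6)| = 12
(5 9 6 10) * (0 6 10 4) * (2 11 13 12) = (0 6 4)(2 11 13 12)(5 9 10) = [6, 1, 11, 3, 0, 9, 4, 7, 8, 10, 5, 13, 2, 12]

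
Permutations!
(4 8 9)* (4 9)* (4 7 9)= (4 8 7 9)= [0, 1, 2, 3, 8, 5, 6, 9, 7, 4]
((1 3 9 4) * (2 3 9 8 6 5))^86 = ((1 9 4)(2 3 8 6 5))^86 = (1 4 9)(2 3 8 6 5)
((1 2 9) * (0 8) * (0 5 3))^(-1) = (0 3 5 8)(1 9 2)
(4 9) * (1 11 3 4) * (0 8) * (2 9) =[8, 11, 9, 4, 2, 5, 6, 7, 0, 1, 10, 3] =(0 8)(1 11 3 4 2 9)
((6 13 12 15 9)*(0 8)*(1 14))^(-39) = (0 8)(1 14)(6 13 12 15 9)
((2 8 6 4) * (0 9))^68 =((0 9)(2 8 6 4))^68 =(9)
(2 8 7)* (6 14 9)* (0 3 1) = (0 3 1)(2 8 7)(6 14 9) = [3, 0, 8, 1, 4, 5, 14, 2, 7, 6, 10, 11, 12, 13, 9]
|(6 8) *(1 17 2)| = 6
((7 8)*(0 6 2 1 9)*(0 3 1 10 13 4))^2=(0 2 13)(1 3 9)(4 6 10)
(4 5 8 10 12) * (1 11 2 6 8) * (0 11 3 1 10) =(0 11 2 6 8)(1 3)(4 5 10 12) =[11, 3, 6, 1, 5, 10, 8, 7, 0, 9, 12, 2, 4]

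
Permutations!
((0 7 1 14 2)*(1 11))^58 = (0 14 11)(1 7 2)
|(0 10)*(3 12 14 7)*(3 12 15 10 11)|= 15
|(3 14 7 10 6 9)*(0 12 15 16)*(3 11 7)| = 20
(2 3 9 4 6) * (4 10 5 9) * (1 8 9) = (1 8 9 10 5)(2 3 4 6) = [0, 8, 3, 4, 6, 1, 2, 7, 9, 10, 5]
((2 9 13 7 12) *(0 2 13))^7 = ((0 2 9)(7 12 13))^7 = (0 2 9)(7 12 13)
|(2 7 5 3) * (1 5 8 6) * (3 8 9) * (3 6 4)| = 9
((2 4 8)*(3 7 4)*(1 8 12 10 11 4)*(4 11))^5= ((1 8 2 3 7)(4 12 10))^5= (4 10 12)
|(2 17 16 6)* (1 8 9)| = 12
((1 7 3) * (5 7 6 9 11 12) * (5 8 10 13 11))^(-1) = (1 3 7 5 9 6)(8 12 11 13 10)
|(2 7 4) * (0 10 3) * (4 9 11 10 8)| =|(0 8 4 2 7 9 11 10 3)| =9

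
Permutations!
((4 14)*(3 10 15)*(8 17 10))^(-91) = (3 15 10 17 8)(4 14)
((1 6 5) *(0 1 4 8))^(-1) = ((0 1 6 5 4 8))^(-1) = (0 8 4 5 6 1)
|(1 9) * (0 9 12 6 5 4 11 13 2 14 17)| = |(0 9 1 12 6 5 4 11 13 2 14 17)| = 12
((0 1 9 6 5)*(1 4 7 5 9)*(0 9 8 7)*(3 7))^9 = ((0 4)(3 7 5 9 6 8))^9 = (0 4)(3 9)(5 8)(6 7)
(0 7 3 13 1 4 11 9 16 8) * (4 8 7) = (0 4 11 9 16 7 3 13 1 8) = [4, 8, 2, 13, 11, 5, 6, 3, 0, 16, 10, 9, 12, 1, 14, 15, 7]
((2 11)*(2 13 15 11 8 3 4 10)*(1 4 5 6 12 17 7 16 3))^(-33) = ((1 4 10 2 8)(3 5 6 12 17 7 16)(11 13 15))^(-33) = (1 10 8 4 2)(3 6 17 16 5 12 7)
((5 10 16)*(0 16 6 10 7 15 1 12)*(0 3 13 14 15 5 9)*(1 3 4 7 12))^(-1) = (0 9 16)(3 15 14 13)(4 12 5 7)(6 10)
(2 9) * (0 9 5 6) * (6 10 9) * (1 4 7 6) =(0 1 4 7 6)(2 5 10 9) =[1, 4, 5, 3, 7, 10, 0, 6, 8, 2, 9]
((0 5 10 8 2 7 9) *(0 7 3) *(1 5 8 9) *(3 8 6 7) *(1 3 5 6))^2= (0 6 3 1 7)(5 9 10)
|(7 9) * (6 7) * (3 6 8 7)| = 6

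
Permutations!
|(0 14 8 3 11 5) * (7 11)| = |(0 14 8 3 7 11 5)| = 7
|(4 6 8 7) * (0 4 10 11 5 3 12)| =|(0 4 6 8 7 10 11 5 3 12)| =10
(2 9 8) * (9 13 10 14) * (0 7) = (0 7)(2 13 10 14 9 8) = [7, 1, 13, 3, 4, 5, 6, 0, 2, 8, 14, 11, 12, 10, 9]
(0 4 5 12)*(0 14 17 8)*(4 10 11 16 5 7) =(0 10 11 16 5 12 14 17 8)(4 7) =[10, 1, 2, 3, 7, 12, 6, 4, 0, 9, 11, 16, 14, 13, 17, 15, 5, 8]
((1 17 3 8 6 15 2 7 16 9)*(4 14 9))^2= ((1 17 3 8 6 15 2 7 16 4 14 9))^2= (1 3 6 2 16 14)(4 9 17 8 15 7)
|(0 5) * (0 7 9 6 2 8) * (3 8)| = |(0 5 7 9 6 2 3 8)| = 8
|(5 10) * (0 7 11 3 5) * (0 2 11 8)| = |(0 7 8)(2 11 3 5 10)| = 15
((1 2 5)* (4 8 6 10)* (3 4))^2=((1 2 5)(3 4 8 6 10))^2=(1 5 2)(3 8 10 4 6)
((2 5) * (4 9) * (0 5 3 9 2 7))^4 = (9)(0 5 7)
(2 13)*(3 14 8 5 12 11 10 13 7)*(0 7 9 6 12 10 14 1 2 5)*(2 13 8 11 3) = (0 7 2 9 6 12 3 1 13 5 10 8)(11 14) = [7, 13, 9, 1, 4, 10, 12, 2, 0, 6, 8, 14, 3, 5, 11]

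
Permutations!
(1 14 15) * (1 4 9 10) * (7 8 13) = (1 14 15 4 9 10)(7 8 13) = [0, 14, 2, 3, 9, 5, 6, 8, 13, 10, 1, 11, 12, 7, 15, 4]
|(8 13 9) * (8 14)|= |(8 13 9 14)|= 4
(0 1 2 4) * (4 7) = (0 1 2 7 4) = [1, 2, 7, 3, 0, 5, 6, 4]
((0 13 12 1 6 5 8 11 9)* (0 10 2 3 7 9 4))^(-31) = ((0 13 12 1 6 5 8 11 4)(2 3 7 9 10))^(-31) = (0 5 13 8 12 11 1 4 6)(2 10 9 7 3)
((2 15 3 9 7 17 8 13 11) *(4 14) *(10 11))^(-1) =(2 11 10 13 8 17 7 9 3 15)(4 14)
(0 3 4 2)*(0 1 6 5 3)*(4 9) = (1 6 5 3 9 4 2) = [0, 6, 1, 9, 2, 3, 5, 7, 8, 4]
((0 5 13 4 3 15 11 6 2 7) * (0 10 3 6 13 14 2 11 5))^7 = ((2 7 10 3 15 5 14)(4 6 11 13))^7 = (15)(4 13 11 6)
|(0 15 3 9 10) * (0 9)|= |(0 15 3)(9 10)|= 6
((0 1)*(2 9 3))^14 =((0 1)(2 9 3))^14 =(2 3 9)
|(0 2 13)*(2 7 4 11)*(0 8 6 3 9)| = 10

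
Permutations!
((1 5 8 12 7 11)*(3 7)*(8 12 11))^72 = ((1 5 12 3 7 8 11))^72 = (1 12 7 11 5 3 8)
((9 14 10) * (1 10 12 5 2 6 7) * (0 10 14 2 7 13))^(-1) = (0 13 6 2 9 10)(1 7 5 12 14)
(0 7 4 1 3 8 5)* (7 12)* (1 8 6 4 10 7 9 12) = [1, 3, 2, 6, 8, 0, 4, 10, 5, 12, 7, 11, 9] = (0 1 3 6 4 8 5)(7 10)(9 12)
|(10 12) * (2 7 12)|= |(2 7 12 10)|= 4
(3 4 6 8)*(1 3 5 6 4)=(1 3)(5 6 8)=[0, 3, 2, 1, 4, 6, 8, 7, 5]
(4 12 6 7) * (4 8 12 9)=(4 9)(6 7 8 12)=[0, 1, 2, 3, 9, 5, 7, 8, 12, 4, 10, 11, 6]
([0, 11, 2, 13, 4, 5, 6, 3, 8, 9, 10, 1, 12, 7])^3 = [0, 11, 2, 3, 4, 5, 6, 7, 8, 9, 10, 1, 12, 13]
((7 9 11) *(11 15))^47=((7 9 15 11))^47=(7 11 15 9)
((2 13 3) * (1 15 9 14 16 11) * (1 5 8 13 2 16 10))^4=(1 10 14 9 15)(3 8 11)(5 16 13)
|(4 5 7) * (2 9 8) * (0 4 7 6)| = |(0 4 5 6)(2 9 8)| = 12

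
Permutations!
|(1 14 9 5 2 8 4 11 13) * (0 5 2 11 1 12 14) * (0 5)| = |(1 5 11 13 12 14 9 2 8 4)| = 10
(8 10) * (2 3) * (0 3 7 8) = (0 3 2 7 8 10) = [3, 1, 7, 2, 4, 5, 6, 8, 10, 9, 0]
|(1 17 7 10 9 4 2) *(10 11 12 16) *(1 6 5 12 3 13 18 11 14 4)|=12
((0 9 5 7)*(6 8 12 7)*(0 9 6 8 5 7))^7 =((0 6 5 8 12)(7 9))^7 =(0 5 12 6 8)(7 9)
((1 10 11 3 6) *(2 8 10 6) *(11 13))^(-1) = (1 6)(2 3 11 13 10 8)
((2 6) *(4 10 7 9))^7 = (2 6)(4 9 7 10)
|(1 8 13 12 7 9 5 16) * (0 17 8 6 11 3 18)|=14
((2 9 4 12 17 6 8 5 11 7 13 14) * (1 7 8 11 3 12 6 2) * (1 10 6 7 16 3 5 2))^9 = ((1 16 3 12 17)(2 9 4 7 13 14 10 6 11 8))^9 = (1 17 12 3 16)(2 8 11 6 10 14 13 7 4 9)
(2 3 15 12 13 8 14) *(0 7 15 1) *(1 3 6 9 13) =[7, 0, 6, 3, 4, 5, 9, 15, 14, 13, 10, 11, 1, 8, 2, 12] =(0 7 15 12 1)(2 6 9 13 8 14)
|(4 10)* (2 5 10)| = |(2 5 10 4)| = 4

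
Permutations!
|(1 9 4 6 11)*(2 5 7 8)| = 20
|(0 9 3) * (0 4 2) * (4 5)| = |(0 9 3 5 4 2)| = 6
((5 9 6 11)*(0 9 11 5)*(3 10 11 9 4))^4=(0 11 10 3 4)(5 9 6)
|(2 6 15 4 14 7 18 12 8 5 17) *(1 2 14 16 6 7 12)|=|(1 2 7 18)(4 16 6 15)(5 17 14 12 8)|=20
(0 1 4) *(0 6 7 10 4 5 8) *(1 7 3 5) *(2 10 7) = (0 2 10 4 6 3 5 8) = [2, 1, 10, 5, 6, 8, 3, 7, 0, 9, 4]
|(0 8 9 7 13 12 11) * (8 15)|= |(0 15 8 9 7 13 12 11)|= 8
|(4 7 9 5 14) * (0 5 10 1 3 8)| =10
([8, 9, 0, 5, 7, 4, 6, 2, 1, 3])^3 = [9, 5, 1, 7, 0, 2, 6, 8, 3, 4]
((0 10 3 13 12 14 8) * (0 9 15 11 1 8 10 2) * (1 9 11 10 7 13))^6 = (1 3 10 15 9 11 8)(7 12)(13 14)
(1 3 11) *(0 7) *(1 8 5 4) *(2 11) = [7, 3, 11, 2, 1, 4, 6, 0, 5, 9, 10, 8] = (0 7)(1 3 2 11 8 5 4)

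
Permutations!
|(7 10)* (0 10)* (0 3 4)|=|(0 10 7 3 4)|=5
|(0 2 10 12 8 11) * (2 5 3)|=|(0 5 3 2 10 12 8 11)|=8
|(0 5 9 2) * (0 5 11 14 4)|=|(0 11 14 4)(2 5 9)|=12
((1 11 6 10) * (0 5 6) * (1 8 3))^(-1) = (0 11 1 3 8 10 6 5)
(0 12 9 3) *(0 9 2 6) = [12, 1, 6, 9, 4, 5, 0, 7, 8, 3, 10, 11, 2] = (0 12 2 6)(3 9)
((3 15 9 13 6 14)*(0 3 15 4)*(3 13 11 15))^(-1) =(0 4 3 14 6 13)(9 15 11)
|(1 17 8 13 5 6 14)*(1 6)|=10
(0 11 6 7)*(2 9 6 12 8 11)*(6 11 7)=(0 2 9 11 12 8 7)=[2, 1, 9, 3, 4, 5, 6, 0, 7, 11, 10, 12, 8]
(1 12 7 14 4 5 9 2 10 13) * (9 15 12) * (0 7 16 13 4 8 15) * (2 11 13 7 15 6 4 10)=(0 15 12 16 7 14 8 6 4 5)(1 9 11 13)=[15, 9, 2, 3, 5, 0, 4, 14, 6, 11, 10, 13, 16, 1, 8, 12, 7]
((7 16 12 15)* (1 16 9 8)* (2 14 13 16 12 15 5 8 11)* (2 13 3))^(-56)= (2 14 3)(7 16 11)(9 15 13)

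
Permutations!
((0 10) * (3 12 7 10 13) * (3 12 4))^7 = (0 12 10 13 7)(3 4)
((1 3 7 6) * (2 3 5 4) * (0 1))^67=(0 4 7 1 2 6 5 3)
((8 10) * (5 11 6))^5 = ((5 11 6)(8 10))^5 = (5 6 11)(8 10)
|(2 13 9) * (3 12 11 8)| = 12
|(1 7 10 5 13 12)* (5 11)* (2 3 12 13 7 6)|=20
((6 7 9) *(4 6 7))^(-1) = (4 6)(7 9)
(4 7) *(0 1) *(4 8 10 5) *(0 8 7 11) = (0 1 8 10 5 4 11) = [1, 8, 2, 3, 11, 4, 6, 7, 10, 9, 5, 0]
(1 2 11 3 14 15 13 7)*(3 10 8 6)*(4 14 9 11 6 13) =(1 2 6 3 9 11 10 8 13 7)(4 14 15) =[0, 2, 6, 9, 14, 5, 3, 1, 13, 11, 8, 10, 12, 7, 15, 4]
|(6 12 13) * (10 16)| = 6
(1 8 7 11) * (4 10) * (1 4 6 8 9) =(1 9)(4 10 6 8 7 11) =[0, 9, 2, 3, 10, 5, 8, 11, 7, 1, 6, 4]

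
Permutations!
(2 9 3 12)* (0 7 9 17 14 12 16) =(0 7 9 3 16)(2 17 14 12) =[7, 1, 17, 16, 4, 5, 6, 9, 8, 3, 10, 11, 2, 13, 12, 15, 0, 14]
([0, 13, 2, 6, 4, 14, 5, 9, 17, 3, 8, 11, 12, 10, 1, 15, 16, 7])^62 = [0, 3, 2, 8, 4, 7, 17, 13, 14, 10, 5, 11, 12, 6, 9, 15, 16, 1]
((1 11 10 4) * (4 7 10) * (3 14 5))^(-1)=((1 11 4)(3 14 5)(7 10))^(-1)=(1 4 11)(3 5 14)(7 10)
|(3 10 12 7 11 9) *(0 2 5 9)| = |(0 2 5 9 3 10 12 7 11)| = 9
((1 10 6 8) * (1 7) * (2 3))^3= ((1 10 6 8 7)(2 3))^3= (1 8 10 7 6)(2 3)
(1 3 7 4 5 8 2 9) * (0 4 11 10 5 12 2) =(0 4 12 2 9 1 3 7 11 10 5 8) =[4, 3, 9, 7, 12, 8, 6, 11, 0, 1, 5, 10, 2]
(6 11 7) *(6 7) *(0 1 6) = (0 1 6 11) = [1, 6, 2, 3, 4, 5, 11, 7, 8, 9, 10, 0]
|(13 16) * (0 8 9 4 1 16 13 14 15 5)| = |(0 8 9 4 1 16 14 15 5)| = 9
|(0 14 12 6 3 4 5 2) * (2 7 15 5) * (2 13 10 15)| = |(0 14 12 6 3 4 13 10 15 5 7 2)| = 12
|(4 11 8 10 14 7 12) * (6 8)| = |(4 11 6 8 10 14 7 12)| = 8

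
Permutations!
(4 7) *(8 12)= [0, 1, 2, 3, 7, 5, 6, 4, 12, 9, 10, 11, 8]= (4 7)(8 12)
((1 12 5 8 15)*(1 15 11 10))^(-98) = (15)(1 11 5)(8 12 10)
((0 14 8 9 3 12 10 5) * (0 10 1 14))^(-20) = ((1 14 8 9 3 12)(5 10))^(-20) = (1 3 8)(9 14 12)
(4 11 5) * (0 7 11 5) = (0 7 11)(4 5) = [7, 1, 2, 3, 5, 4, 6, 11, 8, 9, 10, 0]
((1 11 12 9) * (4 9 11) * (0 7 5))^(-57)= (11 12)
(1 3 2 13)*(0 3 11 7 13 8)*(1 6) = (0 3 2 8)(1 11 7 13 6) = [3, 11, 8, 2, 4, 5, 1, 13, 0, 9, 10, 7, 12, 6]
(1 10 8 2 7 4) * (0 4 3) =(0 4 1 10 8 2 7 3) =[4, 10, 7, 0, 1, 5, 6, 3, 2, 9, 8]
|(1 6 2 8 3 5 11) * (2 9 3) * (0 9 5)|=|(0 9 3)(1 6 5 11)(2 8)|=12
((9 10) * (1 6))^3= (1 6)(9 10)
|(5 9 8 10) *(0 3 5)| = |(0 3 5 9 8 10)| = 6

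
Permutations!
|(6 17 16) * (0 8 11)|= |(0 8 11)(6 17 16)|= 3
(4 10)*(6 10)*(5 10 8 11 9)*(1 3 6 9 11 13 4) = (1 3 6 8 13 4 9 5 10) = [0, 3, 2, 6, 9, 10, 8, 7, 13, 5, 1, 11, 12, 4]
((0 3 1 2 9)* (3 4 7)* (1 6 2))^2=(0 7 6 9 4 3 2)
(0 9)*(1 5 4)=(0 9)(1 5 4)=[9, 5, 2, 3, 1, 4, 6, 7, 8, 0]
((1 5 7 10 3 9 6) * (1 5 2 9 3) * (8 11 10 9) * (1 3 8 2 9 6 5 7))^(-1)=(1 5 9)(3 10 11 8)(6 7)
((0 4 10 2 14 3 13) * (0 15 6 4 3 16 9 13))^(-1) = ((0 3)(2 14 16 9 13 15 6 4 10))^(-1) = (0 3)(2 10 4 6 15 13 9 16 14)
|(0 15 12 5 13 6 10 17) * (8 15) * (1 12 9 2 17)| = 6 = |(0 8 15 9 2 17)(1 12 5 13 6 10)|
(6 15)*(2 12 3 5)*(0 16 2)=(0 16 2 12 3 5)(6 15)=[16, 1, 12, 5, 4, 0, 15, 7, 8, 9, 10, 11, 3, 13, 14, 6, 2]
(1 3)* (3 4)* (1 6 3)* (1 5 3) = (1 4 5 3 6) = [0, 4, 2, 6, 5, 3, 1]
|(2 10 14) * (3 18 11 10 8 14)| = 12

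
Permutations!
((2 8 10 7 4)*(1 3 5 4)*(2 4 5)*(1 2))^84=(10)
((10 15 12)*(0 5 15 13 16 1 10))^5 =(0 5 15 12)(1 10 13 16)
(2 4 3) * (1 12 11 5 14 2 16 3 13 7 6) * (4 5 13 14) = (1 12 11 13 7 6)(2 5 4 14)(3 16) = [0, 12, 5, 16, 14, 4, 1, 6, 8, 9, 10, 13, 11, 7, 2, 15, 3]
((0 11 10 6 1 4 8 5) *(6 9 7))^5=(0 6)(1 11)(4 10)(5 7)(8 9)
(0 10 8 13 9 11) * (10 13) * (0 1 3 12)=(0 13 9 11 1 3 12)(8 10)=[13, 3, 2, 12, 4, 5, 6, 7, 10, 11, 8, 1, 0, 9]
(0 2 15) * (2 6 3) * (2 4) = (0 6 3 4 2 15) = [6, 1, 15, 4, 2, 5, 3, 7, 8, 9, 10, 11, 12, 13, 14, 0]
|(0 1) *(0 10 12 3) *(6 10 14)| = 7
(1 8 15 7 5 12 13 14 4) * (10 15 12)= [0, 8, 2, 3, 1, 10, 6, 5, 12, 9, 15, 11, 13, 14, 4, 7]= (1 8 12 13 14 4)(5 10 15 7)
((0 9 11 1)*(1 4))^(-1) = (0 1 4 11 9)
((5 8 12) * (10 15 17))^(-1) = ((5 8 12)(10 15 17))^(-1) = (5 12 8)(10 17 15)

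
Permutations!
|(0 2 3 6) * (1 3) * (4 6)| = |(0 2 1 3 4 6)| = 6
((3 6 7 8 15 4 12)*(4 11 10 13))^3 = (3 8 10 12 7 11 4 6 15 13)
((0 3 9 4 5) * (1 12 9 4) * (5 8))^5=((0 3 4 8 5)(1 12 9))^5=(1 9 12)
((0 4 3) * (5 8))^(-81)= (5 8)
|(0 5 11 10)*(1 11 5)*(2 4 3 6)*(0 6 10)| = 15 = |(0 1 11)(2 4 3 10 6)|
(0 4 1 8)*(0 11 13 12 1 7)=(0 4 7)(1 8 11 13 12)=[4, 8, 2, 3, 7, 5, 6, 0, 11, 9, 10, 13, 1, 12]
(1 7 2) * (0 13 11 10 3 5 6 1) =[13, 7, 0, 5, 4, 6, 1, 2, 8, 9, 3, 10, 12, 11] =(0 13 11 10 3 5 6 1 7 2)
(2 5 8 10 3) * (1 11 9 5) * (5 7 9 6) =(1 11 6 5 8 10 3 2)(7 9) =[0, 11, 1, 2, 4, 8, 5, 9, 10, 7, 3, 6]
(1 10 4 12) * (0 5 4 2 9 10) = (0 5 4 12 1)(2 9 10) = [5, 0, 9, 3, 12, 4, 6, 7, 8, 10, 2, 11, 1]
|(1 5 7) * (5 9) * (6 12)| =4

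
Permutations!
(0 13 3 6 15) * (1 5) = (0 13 3 6 15)(1 5) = [13, 5, 2, 6, 4, 1, 15, 7, 8, 9, 10, 11, 12, 3, 14, 0]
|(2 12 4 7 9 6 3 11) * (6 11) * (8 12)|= 14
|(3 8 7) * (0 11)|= |(0 11)(3 8 7)|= 6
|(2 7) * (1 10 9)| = 6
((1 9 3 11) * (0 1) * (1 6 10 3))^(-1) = ((0 6 10 3 11)(1 9))^(-1) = (0 11 3 10 6)(1 9)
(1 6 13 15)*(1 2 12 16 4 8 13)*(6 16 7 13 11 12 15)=(1 16 4 8 11 12 7 13 6)(2 15)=[0, 16, 15, 3, 8, 5, 1, 13, 11, 9, 10, 12, 7, 6, 14, 2, 4]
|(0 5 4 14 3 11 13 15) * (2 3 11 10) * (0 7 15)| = 6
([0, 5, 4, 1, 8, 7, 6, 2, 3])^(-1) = (1 3 8 4 2 7 5)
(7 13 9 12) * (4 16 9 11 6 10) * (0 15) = (0 15)(4 16 9 12 7 13 11 6 10) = [15, 1, 2, 3, 16, 5, 10, 13, 8, 12, 4, 6, 7, 11, 14, 0, 9]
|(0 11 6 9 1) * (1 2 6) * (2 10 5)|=15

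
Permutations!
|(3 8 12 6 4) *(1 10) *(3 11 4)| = |(1 10)(3 8 12 6)(4 11)| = 4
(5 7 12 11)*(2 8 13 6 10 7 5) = (2 8 13 6 10 7 12 11) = [0, 1, 8, 3, 4, 5, 10, 12, 13, 9, 7, 2, 11, 6]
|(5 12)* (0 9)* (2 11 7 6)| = 4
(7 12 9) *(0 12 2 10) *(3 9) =[12, 1, 10, 9, 4, 5, 6, 2, 8, 7, 0, 11, 3] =(0 12 3 9 7 2 10)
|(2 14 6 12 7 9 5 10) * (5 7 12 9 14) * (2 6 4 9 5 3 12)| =12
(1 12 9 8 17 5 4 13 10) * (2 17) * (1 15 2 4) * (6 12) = [0, 6, 17, 3, 13, 1, 12, 7, 4, 8, 15, 11, 9, 10, 14, 2, 16, 5] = (1 6 12 9 8 4 13 10 15 2 17 5)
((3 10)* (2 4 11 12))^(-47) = (2 4 11 12)(3 10)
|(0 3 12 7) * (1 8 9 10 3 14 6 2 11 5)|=|(0 14 6 2 11 5 1 8 9 10 3 12 7)|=13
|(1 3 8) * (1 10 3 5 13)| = 3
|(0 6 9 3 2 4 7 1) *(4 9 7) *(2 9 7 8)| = 6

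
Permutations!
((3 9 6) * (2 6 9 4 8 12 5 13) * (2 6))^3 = ((3 4 8 12 5 13 6))^3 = (3 12 6 8 13 4 5)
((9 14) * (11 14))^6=(14)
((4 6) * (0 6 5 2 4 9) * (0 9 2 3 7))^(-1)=((9)(0 6 2 4 5 3 7))^(-1)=(9)(0 7 3 5 4 2 6)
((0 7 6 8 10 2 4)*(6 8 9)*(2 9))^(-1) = (0 4 2 6 9 10 8 7)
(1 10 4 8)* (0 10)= (0 10 4 8 1)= [10, 0, 2, 3, 8, 5, 6, 7, 1, 9, 4]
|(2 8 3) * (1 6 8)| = 5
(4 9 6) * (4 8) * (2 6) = [0, 1, 6, 3, 9, 5, 8, 7, 4, 2] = (2 6 8 4 9)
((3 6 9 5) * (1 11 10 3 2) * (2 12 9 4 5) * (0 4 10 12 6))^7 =((0 4 5 6 10 3)(1 11 12 9 2))^7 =(0 4 5 6 10 3)(1 12 2 11 9)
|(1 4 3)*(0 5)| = 6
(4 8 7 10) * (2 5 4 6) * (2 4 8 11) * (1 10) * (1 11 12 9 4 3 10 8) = (1 8 7 11 2 5)(3 10 6)(4 12 9) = [0, 8, 5, 10, 12, 1, 3, 11, 7, 4, 6, 2, 9]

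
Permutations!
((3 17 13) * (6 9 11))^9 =((3 17 13)(6 9 11))^9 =(17)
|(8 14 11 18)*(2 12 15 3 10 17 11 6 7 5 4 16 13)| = 16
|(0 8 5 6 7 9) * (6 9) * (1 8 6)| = |(0 6 7 1 8 5 9)| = 7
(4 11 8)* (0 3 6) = [3, 1, 2, 6, 11, 5, 0, 7, 4, 9, 10, 8] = (0 3 6)(4 11 8)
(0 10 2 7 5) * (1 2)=[10, 2, 7, 3, 4, 0, 6, 5, 8, 9, 1]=(0 10 1 2 7 5)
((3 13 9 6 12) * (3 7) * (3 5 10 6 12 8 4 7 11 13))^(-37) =(4 8 6 10 5 7)(9 13 11 12)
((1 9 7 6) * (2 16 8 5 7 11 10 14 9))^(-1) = (1 6 7 5 8 16 2)(9 14 10 11)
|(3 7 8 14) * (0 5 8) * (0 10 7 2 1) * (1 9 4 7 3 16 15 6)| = 24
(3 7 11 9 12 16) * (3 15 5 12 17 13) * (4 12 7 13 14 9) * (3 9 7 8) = (3 13 9 17 14 7 11 4 12 16 15 5 8) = [0, 1, 2, 13, 12, 8, 6, 11, 3, 17, 10, 4, 16, 9, 7, 5, 15, 14]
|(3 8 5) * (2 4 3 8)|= |(2 4 3)(5 8)|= 6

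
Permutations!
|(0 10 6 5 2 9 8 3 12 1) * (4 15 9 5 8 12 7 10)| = |(0 4 15 9 12 1)(2 5)(3 7 10 6 8)| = 30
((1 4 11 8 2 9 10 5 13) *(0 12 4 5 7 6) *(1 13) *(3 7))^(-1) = ((13)(0 12 4 11 8 2 9 10 3 7 6)(1 5))^(-1) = (13)(0 6 7 3 10 9 2 8 11 4 12)(1 5)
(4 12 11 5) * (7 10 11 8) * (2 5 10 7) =[0, 1, 5, 3, 12, 4, 6, 7, 2, 9, 11, 10, 8] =(2 5 4 12 8)(10 11)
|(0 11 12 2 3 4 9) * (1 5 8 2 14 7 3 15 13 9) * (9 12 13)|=14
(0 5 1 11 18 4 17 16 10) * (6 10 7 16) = (0 5 1 11 18 4 17 6 10)(7 16) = [5, 11, 2, 3, 17, 1, 10, 16, 8, 9, 0, 18, 12, 13, 14, 15, 7, 6, 4]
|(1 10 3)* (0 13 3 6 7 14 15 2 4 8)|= |(0 13 3 1 10 6 7 14 15 2 4 8)|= 12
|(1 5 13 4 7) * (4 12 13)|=4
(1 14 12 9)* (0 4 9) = (0 4 9 1 14 12) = [4, 14, 2, 3, 9, 5, 6, 7, 8, 1, 10, 11, 0, 13, 12]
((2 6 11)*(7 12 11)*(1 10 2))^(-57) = (1 11 12 7 6 2 10)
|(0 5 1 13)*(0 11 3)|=|(0 5 1 13 11 3)|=6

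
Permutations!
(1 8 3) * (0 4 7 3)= (0 4 7 3 1 8)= [4, 8, 2, 1, 7, 5, 6, 3, 0]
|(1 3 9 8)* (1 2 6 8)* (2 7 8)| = |(1 3 9)(2 6)(7 8)| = 6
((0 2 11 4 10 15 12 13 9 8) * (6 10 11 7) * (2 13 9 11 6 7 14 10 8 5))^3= (0 4)(2 15 5 10 9 14 12)(6 13)(8 11)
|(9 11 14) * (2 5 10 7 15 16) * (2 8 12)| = |(2 5 10 7 15 16 8 12)(9 11 14)| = 24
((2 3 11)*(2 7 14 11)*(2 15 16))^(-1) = (2 16 15 3)(7 11 14)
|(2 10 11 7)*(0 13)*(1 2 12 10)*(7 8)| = |(0 13)(1 2)(7 12 10 11 8)| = 10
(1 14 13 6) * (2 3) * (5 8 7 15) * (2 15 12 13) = (1 14 2 3 15 5 8 7 12 13 6) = [0, 14, 3, 15, 4, 8, 1, 12, 7, 9, 10, 11, 13, 6, 2, 5]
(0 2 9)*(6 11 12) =(0 2 9)(6 11 12) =[2, 1, 9, 3, 4, 5, 11, 7, 8, 0, 10, 12, 6]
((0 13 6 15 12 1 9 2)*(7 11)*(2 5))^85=((0 13 6 15 12 1 9 5 2)(7 11))^85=(0 12 2 15 5 6 9 13 1)(7 11)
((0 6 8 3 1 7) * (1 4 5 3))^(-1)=((0 6 8 1 7)(3 4 5))^(-1)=(0 7 1 8 6)(3 5 4)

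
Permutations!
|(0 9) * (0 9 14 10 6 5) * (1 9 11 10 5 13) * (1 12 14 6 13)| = 10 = |(0 6 1 9 11 10 13 12 14 5)|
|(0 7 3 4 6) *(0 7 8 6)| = 6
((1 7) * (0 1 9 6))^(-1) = (0 6 9 7 1)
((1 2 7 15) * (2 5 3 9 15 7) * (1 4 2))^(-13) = (1 5 3 9 15 4 2)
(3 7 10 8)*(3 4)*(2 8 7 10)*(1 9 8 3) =(1 9 8 4)(2 3 10 7) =[0, 9, 3, 10, 1, 5, 6, 2, 4, 8, 7]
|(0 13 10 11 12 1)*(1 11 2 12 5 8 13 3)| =21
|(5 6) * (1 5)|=|(1 5 6)|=3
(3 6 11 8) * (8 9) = (3 6 11 9 8) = [0, 1, 2, 6, 4, 5, 11, 7, 3, 8, 10, 9]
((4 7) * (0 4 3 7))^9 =((0 4)(3 7))^9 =(0 4)(3 7)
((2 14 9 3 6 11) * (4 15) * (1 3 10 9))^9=(1 11)(2 3)(4 15)(6 14)(9 10)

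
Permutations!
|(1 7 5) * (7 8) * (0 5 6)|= |(0 5 1 8 7 6)|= 6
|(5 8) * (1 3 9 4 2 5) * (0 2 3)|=15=|(0 2 5 8 1)(3 9 4)|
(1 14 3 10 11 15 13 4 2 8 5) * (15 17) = [0, 14, 8, 10, 2, 1, 6, 7, 5, 9, 11, 17, 12, 4, 3, 13, 16, 15] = (1 14 3 10 11 17 15 13 4 2 8 5)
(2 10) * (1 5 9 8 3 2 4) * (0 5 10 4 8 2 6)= (0 5 9 2 4 1 10 8 3 6)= [5, 10, 4, 6, 1, 9, 0, 7, 3, 2, 8]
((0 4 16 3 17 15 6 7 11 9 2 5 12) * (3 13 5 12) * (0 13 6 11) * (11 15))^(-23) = (0 16 7 4 6)(2 12 13 5 3 17 11 9)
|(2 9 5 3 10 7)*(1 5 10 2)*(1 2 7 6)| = 8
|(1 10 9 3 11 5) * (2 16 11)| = 8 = |(1 10 9 3 2 16 11 5)|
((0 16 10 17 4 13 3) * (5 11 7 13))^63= ((0 16 10 17 4 5 11 7 13 3))^63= (0 17 11 3 10 5 13 16 4 7)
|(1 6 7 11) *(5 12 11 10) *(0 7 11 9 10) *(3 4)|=|(0 7)(1 6 11)(3 4)(5 12 9 10)|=12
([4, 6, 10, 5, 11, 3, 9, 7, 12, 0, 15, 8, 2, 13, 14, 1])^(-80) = [1, 2, 11, 3, 6, 5, 10, 7, 0, 15, 8, 9, 4, 13, 14, 12]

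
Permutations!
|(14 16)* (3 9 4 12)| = |(3 9 4 12)(14 16)| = 4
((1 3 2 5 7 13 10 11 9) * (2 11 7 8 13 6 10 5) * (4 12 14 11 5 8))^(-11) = ((1 3 5 4 12 14 11 9)(6 10 7)(8 13))^(-11) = (1 14 5 9 12 3 11 4)(6 10 7)(8 13)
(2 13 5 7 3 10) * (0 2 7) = (0 2 13 5)(3 10 7) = [2, 1, 13, 10, 4, 0, 6, 3, 8, 9, 7, 11, 12, 5]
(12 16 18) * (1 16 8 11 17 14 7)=[0, 16, 2, 3, 4, 5, 6, 1, 11, 9, 10, 17, 8, 13, 7, 15, 18, 14, 12]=(1 16 18 12 8 11 17 14 7)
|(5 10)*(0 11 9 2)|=4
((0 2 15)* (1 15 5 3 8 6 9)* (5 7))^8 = ((0 2 7 5 3 8 6 9 1 15))^8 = (0 1 6 3 7)(2 15 9 8 5)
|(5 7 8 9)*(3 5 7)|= 6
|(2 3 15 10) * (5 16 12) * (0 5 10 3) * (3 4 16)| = 9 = |(0 5 3 15 4 16 12 10 2)|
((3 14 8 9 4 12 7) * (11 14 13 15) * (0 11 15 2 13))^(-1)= (15)(0 3 7 12 4 9 8 14 11)(2 13)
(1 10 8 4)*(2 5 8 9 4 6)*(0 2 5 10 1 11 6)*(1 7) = (0 2 10 9 4 11 6 5 8)(1 7) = [2, 7, 10, 3, 11, 8, 5, 1, 0, 4, 9, 6]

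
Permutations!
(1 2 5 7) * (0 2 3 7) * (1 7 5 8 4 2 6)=(0 6 1 3 5)(2 8 4)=[6, 3, 8, 5, 2, 0, 1, 7, 4]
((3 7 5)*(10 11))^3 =((3 7 5)(10 11))^3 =(10 11)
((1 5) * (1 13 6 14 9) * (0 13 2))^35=(0 14 5 13 9 2 6 1)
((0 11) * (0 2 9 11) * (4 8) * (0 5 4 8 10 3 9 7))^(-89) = ((0 5 4 10 3 9 11 2 7))^(-89) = (0 5 4 10 3 9 11 2 7)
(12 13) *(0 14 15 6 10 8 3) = (0 14 15 6 10 8 3)(12 13) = [14, 1, 2, 0, 4, 5, 10, 7, 3, 9, 8, 11, 13, 12, 15, 6]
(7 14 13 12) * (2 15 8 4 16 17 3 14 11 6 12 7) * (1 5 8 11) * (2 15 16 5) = [0, 2, 16, 14, 5, 8, 12, 1, 4, 9, 10, 6, 15, 7, 13, 11, 17, 3] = (1 2 16 17 3 14 13 7)(4 5 8)(6 12 15 11)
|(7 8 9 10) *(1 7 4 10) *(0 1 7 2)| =6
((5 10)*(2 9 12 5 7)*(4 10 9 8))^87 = ((2 8 4 10 7)(5 9 12))^87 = (12)(2 4 7 8 10)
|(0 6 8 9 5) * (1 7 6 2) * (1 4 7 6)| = |(0 2 4 7 1 6 8 9 5)| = 9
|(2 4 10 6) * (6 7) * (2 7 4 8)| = |(2 8)(4 10)(6 7)| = 2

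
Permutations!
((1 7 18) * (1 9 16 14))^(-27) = ((1 7 18 9 16 14))^(-27) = (1 9)(7 16)(14 18)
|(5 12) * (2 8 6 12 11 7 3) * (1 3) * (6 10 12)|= 9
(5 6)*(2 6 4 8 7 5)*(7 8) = (8)(2 6)(4 7 5) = [0, 1, 6, 3, 7, 4, 2, 5, 8]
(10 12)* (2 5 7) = [0, 1, 5, 3, 4, 7, 6, 2, 8, 9, 12, 11, 10] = (2 5 7)(10 12)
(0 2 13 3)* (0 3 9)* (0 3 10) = [2, 1, 13, 10, 4, 5, 6, 7, 8, 3, 0, 11, 12, 9] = (0 2 13 9 3 10)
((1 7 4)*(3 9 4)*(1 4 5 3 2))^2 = (1 2 7)(3 5 9)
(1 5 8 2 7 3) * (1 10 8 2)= (1 5 2 7 3 10 8)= [0, 5, 7, 10, 4, 2, 6, 3, 1, 9, 8]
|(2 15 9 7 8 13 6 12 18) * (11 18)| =10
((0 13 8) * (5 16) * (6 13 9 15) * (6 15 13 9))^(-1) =((0 6 9 13 8)(5 16))^(-1) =(0 8 13 9 6)(5 16)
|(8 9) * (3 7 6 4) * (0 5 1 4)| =14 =|(0 5 1 4 3 7 6)(8 9)|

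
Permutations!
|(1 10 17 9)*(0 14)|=4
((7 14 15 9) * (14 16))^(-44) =((7 16 14 15 9))^(-44) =(7 16 14 15 9)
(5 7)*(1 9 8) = (1 9 8)(5 7) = [0, 9, 2, 3, 4, 7, 6, 5, 1, 8]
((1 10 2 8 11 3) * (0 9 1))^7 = (0 3 11 8 2 10 1 9)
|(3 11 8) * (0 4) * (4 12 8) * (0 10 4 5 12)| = |(3 11 5 12 8)(4 10)| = 10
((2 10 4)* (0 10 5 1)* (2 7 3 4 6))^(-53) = (0 10 6 2 5 1)(3 4 7)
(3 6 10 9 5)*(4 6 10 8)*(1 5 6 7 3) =(1 5)(3 10 9 6 8 4 7) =[0, 5, 2, 10, 7, 1, 8, 3, 4, 6, 9]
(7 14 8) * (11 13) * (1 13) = [0, 13, 2, 3, 4, 5, 6, 14, 7, 9, 10, 1, 12, 11, 8] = (1 13 11)(7 14 8)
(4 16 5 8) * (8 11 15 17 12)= (4 16 5 11 15 17 12 8)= [0, 1, 2, 3, 16, 11, 6, 7, 4, 9, 10, 15, 8, 13, 14, 17, 5, 12]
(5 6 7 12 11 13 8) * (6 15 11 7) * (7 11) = (5 15 7 12 11 13 8) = [0, 1, 2, 3, 4, 15, 6, 12, 5, 9, 10, 13, 11, 8, 14, 7]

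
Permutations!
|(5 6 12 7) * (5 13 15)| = 6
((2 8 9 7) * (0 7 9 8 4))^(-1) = ((9)(0 7 2 4))^(-1) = (9)(0 4 2 7)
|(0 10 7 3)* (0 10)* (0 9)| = 6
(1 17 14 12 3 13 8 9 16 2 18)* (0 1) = (0 1 17 14 12 3 13 8 9 16 2 18) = [1, 17, 18, 13, 4, 5, 6, 7, 9, 16, 10, 11, 3, 8, 12, 15, 2, 14, 0]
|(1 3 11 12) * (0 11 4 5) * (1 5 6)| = |(0 11 12 5)(1 3 4 6)| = 4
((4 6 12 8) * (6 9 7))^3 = ((4 9 7 6 12 8))^3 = (4 6)(7 8)(9 12)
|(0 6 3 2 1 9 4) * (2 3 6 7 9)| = |(0 7 9 4)(1 2)| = 4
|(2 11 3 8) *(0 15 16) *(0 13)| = 4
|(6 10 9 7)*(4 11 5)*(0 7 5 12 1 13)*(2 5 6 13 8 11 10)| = |(0 7 13)(1 8 11 12)(2 5 4 10 9 6)| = 12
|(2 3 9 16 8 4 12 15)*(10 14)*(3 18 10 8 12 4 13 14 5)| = 9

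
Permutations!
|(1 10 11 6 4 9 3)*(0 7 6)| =|(0 7 6 4 9 3 1 10 11)| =9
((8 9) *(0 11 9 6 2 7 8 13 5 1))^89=(0 1 5 13 9 11)(2 7 8 6)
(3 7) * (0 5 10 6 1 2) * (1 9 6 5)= (0 1 2)(3 7)(5 10)(6 9)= [1, 2, 0, 7, 4, 10, 9, 3, 8, 6, 5]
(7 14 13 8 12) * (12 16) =(7 14 13 8 16 12) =[0, 1, 2, 3, 4, 5, 6, 14, 16, 9, 10, 11, 7, 8, 13, 15, 12]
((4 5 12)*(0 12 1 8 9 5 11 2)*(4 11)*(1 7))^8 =(12)(1 5 8 7 9)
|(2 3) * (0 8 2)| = 4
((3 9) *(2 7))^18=(9)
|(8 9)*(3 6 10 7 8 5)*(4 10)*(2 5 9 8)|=7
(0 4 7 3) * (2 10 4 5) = (0 5 2 10 4 7 3) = [5, 1, 10, 0, 7, 2, 6, 3, 8, 9, 4]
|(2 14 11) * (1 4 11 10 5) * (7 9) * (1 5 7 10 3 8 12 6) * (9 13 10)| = |(1 4 11 2 14 3 8 12 6)(7 13 10)| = 9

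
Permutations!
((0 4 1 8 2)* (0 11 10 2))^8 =(2 10 11)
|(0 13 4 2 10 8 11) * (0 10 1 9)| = 6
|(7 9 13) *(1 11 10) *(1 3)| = 12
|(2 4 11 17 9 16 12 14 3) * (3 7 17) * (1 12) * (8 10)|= 28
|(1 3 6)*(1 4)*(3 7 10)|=6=|(1 7 10 3 6 4)|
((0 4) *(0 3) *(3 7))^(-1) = (0 3 7 4)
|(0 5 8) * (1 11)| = 6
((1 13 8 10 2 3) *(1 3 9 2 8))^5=((1 13)(2 9)(8 10))^5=(1 13)(2 9)(8 10)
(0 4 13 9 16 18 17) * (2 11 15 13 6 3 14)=(0 4 6 3 14 2 11 15 13 9 16 18 17)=[4, 1, 11, 14, 6, 5, 3, 7, 8, 16, 10, 15, 12, 9, 2, 13, 18, 0, 17]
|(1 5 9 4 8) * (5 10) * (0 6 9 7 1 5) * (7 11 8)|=|(0 6 9 4 7 1 10)(5 11 8)|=21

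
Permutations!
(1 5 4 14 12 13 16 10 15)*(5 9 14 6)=(1 9 14 12 13 16 10 15)(4 6 5)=[0, 9, 2, 3, 6, 4, 5, 7, 8, 14, 15, 11, 13, 16, 12, 1, 10]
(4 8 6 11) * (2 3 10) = [0, 1, 3, 10, 8, 5, 11, 7, 6, 9, 2, 4] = (2 3 10)(4 8 6 11)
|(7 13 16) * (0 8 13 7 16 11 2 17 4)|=|(0 8 13 11 2 17 4)|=7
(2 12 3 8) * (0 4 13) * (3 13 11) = (0 4 11 3 8 2 12 13) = [4, 1, 12, 8, 11, 5, 6, 7, 2, 9, 10, 3, 13, 0]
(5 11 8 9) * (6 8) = (5 11 6 8 9) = [0, 1, 2, 3, 4, 11, 8, 7, 9, 5, 10, 6]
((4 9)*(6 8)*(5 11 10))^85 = (4 9)(5 11 10)(6 8)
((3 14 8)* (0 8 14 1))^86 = (14)(0 3)(1 8)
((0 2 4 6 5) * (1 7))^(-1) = (0 5 6 4 2)(1 7)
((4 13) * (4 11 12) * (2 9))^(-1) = (2 9)(4 12 11 13)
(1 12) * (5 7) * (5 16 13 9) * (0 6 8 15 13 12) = [6, 0, 2, 3, 4, 7, 8, 16, 15, 5, 10, 11, 1, 9, 14, 13, 12] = (0 6 8 15 13 9 5 7 16 12 1)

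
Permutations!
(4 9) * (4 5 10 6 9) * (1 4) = (1 4)(5 10 6 9) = [0, 4, 2, 3, 1, 10, 9, 7, 8, 5, 6]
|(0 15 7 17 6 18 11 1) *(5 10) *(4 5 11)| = |(0 15 7 17 6 18 4 5 10 11 1)| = 11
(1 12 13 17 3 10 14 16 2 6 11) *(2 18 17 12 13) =(1 13 12 2 6 11)(3 10 14 16 18 17) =[0, 13, 6, 10, 4, 5, 11, 7, 8, 9, 14, 1, 2, 12, 16, 15, 18, 3, 17]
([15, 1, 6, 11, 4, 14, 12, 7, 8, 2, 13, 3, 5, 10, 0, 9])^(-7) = [15, 1, 6, 11, 4, 14, 12, 7, 8, 2, 13, 3, 5, 10, 0, 9]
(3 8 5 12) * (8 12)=[0, 1, 2, 12, 4, 8, 6, 7, 5, 9, 10, 11, 3]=(3 12)(5 8)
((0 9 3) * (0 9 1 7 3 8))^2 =((0 1 7 3 9 8))^2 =(0 7 9)(1 3 8)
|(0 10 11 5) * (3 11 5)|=|(0 10 5)(3 11)|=6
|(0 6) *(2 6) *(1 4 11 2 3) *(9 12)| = |(0 3 1 4 11 2 6)(9 12)| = 14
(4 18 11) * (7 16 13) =[0, 1, 2, 3, 18, 5, 6, 16, 8, 9, 10, 4, 12, 7, 14, 15, 13, 17, 11] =(4 18 11)(7 16 13)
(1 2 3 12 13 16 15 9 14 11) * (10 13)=(1 2 3 12 10 13 16 15 9 14 11)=[0, 2, 3, 12, 4, 5, 6, 7, 8, 14, 13, 1, 10, 16, 11, 9, 15]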